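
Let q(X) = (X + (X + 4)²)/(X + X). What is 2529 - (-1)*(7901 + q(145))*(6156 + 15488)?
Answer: 25038535497/145 ≈ 1.7268e+8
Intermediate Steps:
q(X) = (X + (4 + X)²)/(2*X) (q(X) = (X + (4 + X)²)/((2*X)) = (X + (4 + X)²)*(1/(2*X)) = (X + (4 + X)²)/(2*X))
2529 - (-1)*(7901 + q(145))*(6156 + 15488) = 2529 - (-1)*(7901 + (½)*(145 + (4 + 145)²)/145)*(6156 + 15488) = 2529 - (-1)*(7901 + (½)*(1/145)*(145 + 149²))*21644 = 2529 - (-1)*(7901 + (½)*(1/145)*(145 + 22201))*21644 = 2529 - (-1)*(7901 + (½)*(1/145)*22346)*21644 = 2529 - (-1)*(7901 + 11173/145)*21644 = 2529 - (-1)*(1156818/145)*21644 = 2529 - (-1)*25038168792/145 = 2529 - 1*(-25038168792/145) = 2529 + 25038168792/145 = 25038535497/145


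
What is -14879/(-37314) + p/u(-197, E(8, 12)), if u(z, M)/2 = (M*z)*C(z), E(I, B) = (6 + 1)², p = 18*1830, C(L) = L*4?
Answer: 14224078417/35478916137 ≈ 0.40092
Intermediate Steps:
C(L) = 4*L
p = 32940
E(I, B) = 49 (E(I, B) = 7² = 49)
u(z, M) = 8*M*z² (u(z, M) = 2*((M*z)*(4*z)) = 2*(4*M*z²) = 8*M*z²)
-14879/(-37314) + p/u(-197, E(8, 12)) = -14879/(-37314) + 32940/((8*49*(-197)²)) = -14879*(-1/37314) + 32940/((8*49*38809)) = 14879/37314 + 32940/15213128 = 14879/37314 + 32940*(1/15213128) = 14879/37314 + 8235/3803282 = 14224078417/35478916137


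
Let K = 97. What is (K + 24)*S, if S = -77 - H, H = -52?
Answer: -3025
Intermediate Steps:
S = -25 (S = -77 - 1*(-52) = -77 + 52 = -25)
(K + 24)*S = (97 + 24)*(-25) = 121*(-25) = -3025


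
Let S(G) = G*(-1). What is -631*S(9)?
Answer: 5679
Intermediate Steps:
S(G) = -G
-631*S(9) = -(-631)*9 = -631*(-9) = 5679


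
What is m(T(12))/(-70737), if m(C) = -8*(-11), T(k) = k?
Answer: -88/70737 ≈ -0.0012440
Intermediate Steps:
m(C) = 88
m(T(12))/(-70737) = 88/(-70737) = 88*(-1/70737) = -88/70737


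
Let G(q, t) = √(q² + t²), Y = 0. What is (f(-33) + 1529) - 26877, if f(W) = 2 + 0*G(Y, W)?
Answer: -25346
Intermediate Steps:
f(W) = 2 (f(W) = 2 + 0*√(0² + W²) = 2 + 0*√(0 + W²) = 2 + 0*√(W²) = 2 + 0 = 2)
(f(-33) + 1529) - 26877 = (2 + 1529) - 26877 = 1531 - 26877 = -25346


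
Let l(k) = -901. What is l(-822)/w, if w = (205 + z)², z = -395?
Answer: -901/36100 ≈ -0.024958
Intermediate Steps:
w = 36100 (w = (205 - 395)² = (-190)² = 36100)
l(-822)/w = -901/36100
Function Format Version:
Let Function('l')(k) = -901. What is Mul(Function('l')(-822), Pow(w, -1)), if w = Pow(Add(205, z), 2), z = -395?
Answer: Rational(-901, 36100) ≈ -0.024958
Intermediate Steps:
w = 36100 (w = Pow(Add(205, -395), 2) = Pow(-190, 2) = 36100)
Mul(Function('l')(-822), Pow(w, -1)) = Mul(-901, Pow(36100, -1)) = Mul(-901, Rational(1, 36100)) = Rational(-901, 36100)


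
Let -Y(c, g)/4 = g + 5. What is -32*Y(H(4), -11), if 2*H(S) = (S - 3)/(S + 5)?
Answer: -768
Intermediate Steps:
H(S) = (-3 + S)/(2*(5 + S)) (H(S) = ((S - 3)/(S + 5))/2 = ((-3 + S)/(5 + S))/2 = (-3 + S)/(2*(5 + S)))
Y(c, g) = -20 - 4*g (Y(c, g) = -4*(g + 5) = -4*(5 + g) = -20 - 4*g)
-32*Y(H(4), -11) = -32*(-20 - 4*(-11)) = -32*(-20 + 44) = -32*24 = -768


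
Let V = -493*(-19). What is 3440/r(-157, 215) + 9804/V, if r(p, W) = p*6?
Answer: -604924/232203 ≈ -2.6052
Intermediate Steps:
r(p, W) = 6*p
V = 9367
3440/r(-157, 215) + 9804/V = 3440/((6*(-157))) + 9804/9367 = 3440/(-942) + 9804*(1/9367) = 3440*(-1/942) + 516/493 = -1720/471 + 516/493 = -604924/232203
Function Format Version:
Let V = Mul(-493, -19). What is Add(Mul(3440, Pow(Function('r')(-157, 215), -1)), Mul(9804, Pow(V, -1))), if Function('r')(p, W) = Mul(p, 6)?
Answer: Rational(-604924, 232203) ≈ -2.6052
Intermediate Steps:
Function('r')(p, W) = Mul(6, p)
V = 9367
Add(Mul(3440, Pow(Function('r')(-157, 215), -1)), Mul(9804, Pow(V, -1))) = Add(Mul(3440, Pow(Mul(6, -157), -1)), Mul(9804, Pow(9367, -1))) = Add(Mul(3440, Pow(-942, -1)), Mul(9804, Rational(1, 9367))) = Add(Mul(3440, Rational(-1, 942)), Rational(516, 493)) = Add(Rational(-1720, 471), Rational(516, 493)) = Rational(-604924, 232203)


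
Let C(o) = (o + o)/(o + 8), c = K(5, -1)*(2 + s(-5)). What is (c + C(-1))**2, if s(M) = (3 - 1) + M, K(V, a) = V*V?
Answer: 31329/49 ≈ 639.37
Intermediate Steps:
K(V, a) = V**2
s(M) = 2 + M
c = -25 (c = 5**2*(2 + (2 - 5)) = 25*(2 - 3) = 25*(-1) = -25)
C(o) = 2*o/(8 + o) (C(o) = (2*o)/(8 + o) = 2*o/(8 + o))
(c + C(-1))**2 = (-25 + 2*(-1)/(8 - 1))**2 = (-25 + 2*(-1)/7)**2 = (-25 + 2*(-1)*(1/7))**2 = (-25 - 2/7)**2 = (-177/7)**2 = 31329/49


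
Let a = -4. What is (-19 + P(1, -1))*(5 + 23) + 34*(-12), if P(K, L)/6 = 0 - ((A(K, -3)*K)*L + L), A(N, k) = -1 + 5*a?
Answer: -4300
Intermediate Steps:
A(N, k) = -21 (A(N, k) = -1 + 5*(-4) = -1 - 20 = -21)
P(K, L) = -6*L + 126*K*L (P(K, L) = 6*(0 - ((-21*K)*L + L)) = 6*(0 - (-21*K*L + L)) = 6*(0 - (L - 21*K*L)) = 6*(0 + (-L + 21*K*L)) = 6*(-L + 21*K*L) = -6*L + 126*K*L)
(-19 + P(1, -1))*(5 + 23) + 34*(-12) = (-19 + 6*(-1)*(-1 + 21*1))*(5 + 23) + 34*(-12) = (-19 + 6*(-1)*(-1 + 21))*28 - 408 = (-19 + 6*(-1)*20)*28 - 408 = (-19 - 120)*28 - 408 = -139*28 - 408 = -3892 - 408 = -4300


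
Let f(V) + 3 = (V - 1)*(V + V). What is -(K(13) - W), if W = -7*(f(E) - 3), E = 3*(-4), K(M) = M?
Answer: -2155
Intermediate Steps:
E = -12
f(V) = -3 + 2*V*(-1 + V) (f(V) = -3 + (V - 1)*(V + V) = -3 + (-1 + V)*(2*V) = -3 + 2*V*(-1 + V))
W = -2142 (W = -7*((-3 - 2*(-12) + 2*(-12)²) - 3) = -7*((-3 + 24 + 2*144) - 3) = -7*((-3 + 24 + 288) - 3) = -7*(309 - 3) = -7*306 = -2142)
-(K(13) - W) = -(13 - 1*(-2142)) = -(13 + 2142) = -1*2155 = -2155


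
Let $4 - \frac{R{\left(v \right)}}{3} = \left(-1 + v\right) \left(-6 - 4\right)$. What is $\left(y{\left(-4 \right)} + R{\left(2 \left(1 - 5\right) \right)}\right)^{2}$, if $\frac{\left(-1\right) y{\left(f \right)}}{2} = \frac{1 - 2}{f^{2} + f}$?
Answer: $\frac{2393209}{36} \approx 66478.0$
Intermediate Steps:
$R{\left(v \right)} = -18 + 30 v$ ($R{\left(v \right)} = 12 - 3 \left(-1 + v\right) \left(-6 - 4\right) = 12 - 3 \left(-1 + v\right) \left(-10\right) = 12 - 3 \left(10 - 10 v\right) = 12 + \left(-30 + 30 v\right) = -18 + 30 v$)
$y{\left(f \right)} = \frac{2}{f + f^{2}}$ ($y{\left(f \right)} = - 2 \frac{1 - 2}{f^{2} + f} = - 2 \left(- \frac{1}{f + f^{2}}\right) = \frac{2}{f + f^{2}}$)
$\left(y{\left(-4 \right)} + R{\left(2 \left(1 - 5\right) \right)}\right)^{2} = \left(\frac{2}{\left(-4\right) \left(1 - 4\right)} + \left(-18 + 30 \cdot 2 \left(1 - 5\right)\right)\right)^{2} = \left(2 \left(- \frac{1}{4}\right) \frac{1}{-3} + \left(-18 + 30 \cdot 2 \left(-4\right)\right)\right)^{2} = \left(2 \left(- \frac{1}{4}\right) \left(- \frac{1}{3}\right) + \left(-18 + 30 \left(-8\right)\right)\right)^{2} = \left(\frac{1}{6} - 258\right)^{2} = \left(- \frac{1547}{6}\right)^{2} = \frac{2393209}{36}$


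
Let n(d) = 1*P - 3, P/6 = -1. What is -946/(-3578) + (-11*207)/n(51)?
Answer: 453090/1789 ≈ 253.26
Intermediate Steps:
P = -6 (P = 6*(-1) = -6)
n(d) = -9 (n(d) = 1*(-6) - 3 = -6 - 3 = -9)
-946/(-3578) + (-11*207)/n(51) = -946/(-3578) - 11*207/(-9) = -946*(-1/3578) - 2277*(-⅑) = 473/1789 + 253 = 453090/1789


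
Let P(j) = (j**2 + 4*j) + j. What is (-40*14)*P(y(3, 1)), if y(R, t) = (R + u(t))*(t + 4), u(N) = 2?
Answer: -420000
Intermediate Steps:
y(R, t) = (2 + R)*(4 + t) (y(R, t) = (R + 2)*(t + 4) = (2 + R)*(4 + t))
P(j) = j**2 + 5*j
(-40*14)*P(y(3, 1)) = (-40*14)*((8 + 2*1 + 4*3 + 3*1)*(5 + (8 + 2*1 + 4*3 + 3*1))) = -560*(8 + 2 + 12 + 3)*(5 + (8 + 2 + 12 + 3)) = -14000*(5 + 25) = -14000*30 = -560*750 = -420000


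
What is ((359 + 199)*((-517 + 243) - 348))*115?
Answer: -39913740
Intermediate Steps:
((359 + 199)*((-517 + 243) - 348))*115 = (558*(-274 - 348))*115 = (558*(-622))*115 = -347076*115 = -39913740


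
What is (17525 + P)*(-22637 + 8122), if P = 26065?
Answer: -632708850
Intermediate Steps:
(17525 + P)*(-22637 + 8122) = (17525 + 26065)*(-22637 + 8122) = 43590*(-14515) = -632708850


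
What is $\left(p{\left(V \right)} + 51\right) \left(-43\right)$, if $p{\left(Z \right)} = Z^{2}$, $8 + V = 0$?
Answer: $-4945$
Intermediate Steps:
$V = -8$ ($V = -8 + 0 = -8$)
$\left(p{\left(V \right)} + 51\right) \left(-43\right) = \left(\left(-8\right)^{2} + 51\right) \left(-43\right) = \left(64 + 51\right) \left(-43\right) = 115 \left(-43\right) = -4945$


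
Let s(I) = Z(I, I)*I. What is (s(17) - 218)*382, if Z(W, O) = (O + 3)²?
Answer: 2514324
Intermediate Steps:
Z(W, O) = (3 + O)²
s(I) = I*(3 + I)² (s(I) = (3 + I)²*I = I*(3 + I)²)
(s(17) - 218)*382 = (17*(3 + 17)² - 218)*382 = (17*20² - 218)*382 = (17*400 - 218)*382 = (6800 - 218)*382 = 6582*382 = 2514324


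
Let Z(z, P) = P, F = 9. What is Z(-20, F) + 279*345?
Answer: 96264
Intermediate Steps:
Z(-20, F) + 279*345 = 9 + 279*345 = 9 + 96255 = 96264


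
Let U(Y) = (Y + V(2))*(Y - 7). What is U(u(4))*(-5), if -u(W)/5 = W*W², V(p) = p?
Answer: -519930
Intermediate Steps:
u(W) = -5*W³ (u(W) = -5*W*W² = -5*W³)
U(Y) = (-7 + Y)*(2 + Y) (U(Y) = (Y + 2)*(Y - 7) = (2 + Y)*(-7 + Y) = (-7 + Y)*(2 + Y))
U(u(4))*(-5) = (-14 + (-5*4³)² - (-25)*4³)*(-5) = (-14 + (-5*64)² - (-25)*64)*(-5) = (-14 + (-320)² - 5*(-320))*(-5) = (-14 + 102400 + 1600)*(-5) = 103986*(-5) = -519930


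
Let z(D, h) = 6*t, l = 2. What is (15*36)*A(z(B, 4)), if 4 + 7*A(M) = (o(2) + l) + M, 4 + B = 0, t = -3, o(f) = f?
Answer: -9720/7 ≈ -1388.6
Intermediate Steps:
B = -4 (B = -4 + 0 = -4)
z(D, h) = -18 (z(D, h) = 6*(-3) = -18)
A(M) = M/7 (A(M) = -4/7 + ((2 + 2) + M)/7 = -4/7 + (4 + M)/7 = -4/7 + (4/7 + M/7) = M/7)
(15*36)*A(z(B, 4)) = (15*36)*((⅐)*(-18)) = 540*(-18/7) = -9720/7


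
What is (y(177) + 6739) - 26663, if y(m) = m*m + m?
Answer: 11582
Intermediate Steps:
y(m) = m + m**2 (y(m) = m**2 + m = m + m**2)
(y(177) + 6739) - 26663 = (177*(1 + 177) + 6739) - 26663 = (177*178 + 6739) - 26663 = (31506 + 6739) - 26663 = 38245 - 26663 = 11582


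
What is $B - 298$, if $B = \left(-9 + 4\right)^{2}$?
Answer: $-273$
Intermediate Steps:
$B = 25$ ($B = \left(-5\right)^{2} = 25$)
$B - 298 = 25 - 298 = -273$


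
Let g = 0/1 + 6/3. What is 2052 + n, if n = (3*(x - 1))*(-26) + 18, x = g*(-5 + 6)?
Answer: 1992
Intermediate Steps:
g = 2 (g = 0*1 + 6*(1/3) = 0 + 2 = 2)
x = 2 (x = 2*(-5 + 6) = 2*1 = 2)
n = -60 (n = (3*(2 - 1))*(-26) + 18 = (3*1)*(-26) + 18 = 3*(-26) + 18 = -78 + 18 = -60)
2052 + n = 2052 - 60 = 1992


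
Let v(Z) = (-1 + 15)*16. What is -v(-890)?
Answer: -224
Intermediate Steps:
v(Z) = 224 (v(Z) = 14*16 = 224)
-v(-890) = -1*224 = -224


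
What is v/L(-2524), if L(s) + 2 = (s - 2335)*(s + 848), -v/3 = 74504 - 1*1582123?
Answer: 4522857/8143682 ≈ 0.55538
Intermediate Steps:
v = 4522857 (v = -3*(74504 - 1*1582123) = -3*(74504 - 1582123) = -3*(-1507619) = 4522857)
L(s) = -2 + (-2335 + s)*(848 + s) (L(s) = -2 + (s - 2335)*(s + 848) = -2 + (-2335 + s)*(848 + s))
v/L(-2524) = 4522857/(-1980082 + (-2524)² - 1487*(-2524)) = 4522857/(-1980082 + 6370576 + 3753188) = 4522857/8143682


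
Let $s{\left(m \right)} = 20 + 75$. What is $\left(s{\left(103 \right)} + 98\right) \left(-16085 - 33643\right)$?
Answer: $-9597504$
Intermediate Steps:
$s{\left(m \right)} = 95$
$\left(s{\left(103 \right)} + 98\right) \left(-16085 - 33643\right) = \left(95 + 98\right) \left(-16085 - 33643\right) = 193 \left(-49728\right) = -9597504$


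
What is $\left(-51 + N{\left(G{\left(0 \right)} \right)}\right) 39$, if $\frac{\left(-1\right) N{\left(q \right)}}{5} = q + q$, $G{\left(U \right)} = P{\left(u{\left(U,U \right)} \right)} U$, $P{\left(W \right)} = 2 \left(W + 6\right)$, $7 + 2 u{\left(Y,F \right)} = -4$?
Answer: $-1989$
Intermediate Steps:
$u{\left(Y,F \right)} = - \frac{11}{2}$ ($u{\left(Y,F \right)} = - \frac{7}{2} + \frac{1}{2} \left(-4\right) = - \frac{7}{2} - 2 = - \frac{11}{2}$)
$P{\left(W \right)} = 12 + 2 W$ ($P{\left(W \right)} = 2 \left(6 + W\right) = 12 + 2 W$)
$G{\left(U \right)} = U$ ($G{\left(U \right)} = \left(12 + 2 \left(- \frac{11}{2}\right)\right) U = \left(12 - 11\right) U = 1 U = U$)
$N{\left(q \right)} = - 10 q$ ($N{\left(q \right)} = - 5 \left(q + q\right) = - 5 \cdot 2 q = - 10 q$)
$\left(-51 + N{\left(G{\left(0 \right)} \right)}\right) 39 = \left(-51 - 0\right) 39 = \left(-51 + 0\right) 39 = \left(-51\right) 39 = -1989$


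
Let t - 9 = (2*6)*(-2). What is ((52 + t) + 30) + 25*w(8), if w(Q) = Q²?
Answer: 1667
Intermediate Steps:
t = -15 (t = 9 + (2*6)*(-2) = 9 + 12*(-2) = 9 - 24 = -15)
((52 + t) + 30) + 25*w(8) = ((52 - 15) + 30) + 25*8² = (37 + 30) + 25*64 = 67 + 1600 = 1667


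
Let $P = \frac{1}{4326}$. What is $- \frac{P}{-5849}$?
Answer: $\frac{1}{25302774} \approx 3.9521 \cdot 10^{-8}$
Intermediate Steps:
$P = \frac{1}{4326} \approx 0.00023116$
$- \frac{P}{-5849} = - \frac{1}{4326 \left(-5849\right)} = - \frac{-1}{4326 \cdot 5849} = \left(-1\right) \left(- \frac{1}{25302774}\right) = \frac{1}{25302774}$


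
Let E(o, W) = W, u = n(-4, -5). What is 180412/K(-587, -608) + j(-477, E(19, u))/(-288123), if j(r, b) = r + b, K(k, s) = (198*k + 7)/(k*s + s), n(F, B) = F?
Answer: -805223993243363/1455885519 ≈ -5.5308e+5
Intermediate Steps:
u = -4
K(k, s) = (7 + 198*k)/(s + k*s)
j(r, b) = b + r
180412/K(-587, -608) + j(-477, E(19, u))/(-288123) = 180412/(((7 + 198*(-587))/((-608)*(1 - 587)))) + (-4 - 477)/(-288123) = 180412/((-1/608*(7 - 116226)/(-586))) - 481*(-1/288123) = 180412/((-1/608*(-1/586)*(-116219))) + 481/288123 = 180412/(-116219/356288) + 481/288123 = 180412*(-356288/116219) + 481/288123 = -2794723072/5053 + 481/288123 = -805223993243363/1455885519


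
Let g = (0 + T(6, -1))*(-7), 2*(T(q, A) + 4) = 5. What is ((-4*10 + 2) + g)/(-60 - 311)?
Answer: 55/742 ≈ 0.074124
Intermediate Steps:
T(q, A) = -3/2 (T(q, A) = -4 + (½)*5 = -4 + 5/2 = -3/2)
g = 21/2 (g = (0 - 3/2)*(-7) = -3/2*(-7) = 21/2 ≈ 10.500)
((-4*10 + 2) + g)/(-60 - 311) = ((-4*10 + 2) + 21/2)/(-60 - 311) = ((-40 + 2) + 21/2)/(-371) = (-38 + 21/2)*(-1/371) = -55/2*(-1/371) = 55/742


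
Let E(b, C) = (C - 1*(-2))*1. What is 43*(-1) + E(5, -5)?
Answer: -46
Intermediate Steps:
E(b, C) = 2 + C (E(b, C) = (C + 2)*1 = (2 + C)*1 = 2 + C)
43*(-1) + E(5, -5) = 43*(-1) + (2 - 5) = -43 - 3 = -46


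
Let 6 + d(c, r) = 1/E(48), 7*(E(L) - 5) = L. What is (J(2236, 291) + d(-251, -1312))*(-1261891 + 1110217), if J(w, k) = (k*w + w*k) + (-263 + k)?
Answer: -16382922868026/83 ≈ -1.9738e+11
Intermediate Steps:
E(L) = 5 + L/7
J(w, k) = -263 + k + 2*k*w (J(w, k) = (k*w + k*w) + (-263 + k) = 2*k*w + (-263 + k) = -263 + k + 2*k*w)
d(c, r) = -491/83 (d(c, r) = -6 + 1/(5 + (⅐)*48) = -6 + 1/(5 + 48/7) = -6 + 1/(83/7) = -6 + 7/83 = -491/83)
(J(2236, 291) + d(-251, -1312))*(-1261891 + 1110217) = ((-263 + 291 + 2*291*2236) - 491/83)*(-1261891 + 1110217) = ((-263 + 291 + 1301352) - 491/83)*(-151674) = (1301380 - 491/83)*(-151674) = (108014049/83)*(-151674) = -16382922868026/83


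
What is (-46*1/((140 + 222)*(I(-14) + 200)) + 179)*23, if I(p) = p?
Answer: 138602393/33666 ≈ 4117.0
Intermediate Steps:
(-46*1/((140 + 222)*(I(-14) + 200)) + 179)*23 = (-46*1/((-14 + 200)*(140 + 222)) + 179)*23 = (-46/(362*186) + 179)*23 = (-46/67332 + 179)*23 = (-46*1/67332 + 179)*23 = (-23/33666 + 179)*23 = (6026191/33666)*23 = 138602393/33666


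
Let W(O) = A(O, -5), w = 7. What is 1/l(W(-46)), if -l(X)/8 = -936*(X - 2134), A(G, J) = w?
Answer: -1/15926976 ≈ -6.2787e-8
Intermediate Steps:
A(G, J) = 7
W(O) = 7
l(X) = -15979392 + 7488*X (l(X) = -(-7488)*(X - 2134) = -(-7488)*(-2134 + X) = -8*(1997424 - 936*X) = -15979392 + 7488*X)
1/l(W(-46)) = 1/(-15979392 + 7488*7) = 1/(-15979392 + 52416) = 1/(-15926976) = -1/15926976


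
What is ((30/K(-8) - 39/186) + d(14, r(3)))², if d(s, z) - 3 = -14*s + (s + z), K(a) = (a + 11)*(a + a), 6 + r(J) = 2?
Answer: 2078539281/61504 ≈ 33795.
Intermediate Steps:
r(J) = -4 (r(J) = -6 + 2 = -4)
K(a) = 2*a*(11 + a) (K(a) = (11 + a)*(2*a) = 2*a*(11 + a))
d(s, z) = 3 + z - 13*s (d(s, z) = 3 + (-14*s + (s + z)) = 3 + (z - 13*s) = 3 + z - 13*s)
((30/K(-8) - 39/186) + d(14, r(3)))² = ((30/((2*(-8)*(11 - 8))) - 39/186) + (3 - 4 - 13*14))² = ((30/((2*(-8)*3)) - 39*1/186) + (3 - 4 - 182))² = ((30/(-48) - 13/62) - 183)² = ((30*(-1/48) - 13/62) - 183)² = ((-5/8 - 13/62) - 183)² = (-207/248 - 183)² = (-45591/248)² = 2078539281/61504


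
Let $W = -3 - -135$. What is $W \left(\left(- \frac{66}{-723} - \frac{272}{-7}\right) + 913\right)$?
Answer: $\frac{211983684}{1687} \approx 1.2566 \cdot 10^{5}$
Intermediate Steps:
$W = 132$ ($W = -3 + 135 = 132$)
$W \left(\left(- \frac{66}{-723} - \frac{272}{-7}\right) + 913\right) = 132 \left(\left(- \frac{66}{-723} - \frac{272}{-7}\right) + 913\right) = 132 \left(\left(\left(-66\right) \left(- \frac{1}{723}\right) - - \frac{272}{7}\right) + 913\right) = 132 \left(\left(\frac{22}{241} + \frac{272}{7}\right) + 913\right) = 132 \left(\frac{65706}{1687} + 913\right) = 132 \cdot \frac{1605937}{1687} = \frac{211983684}{1687}$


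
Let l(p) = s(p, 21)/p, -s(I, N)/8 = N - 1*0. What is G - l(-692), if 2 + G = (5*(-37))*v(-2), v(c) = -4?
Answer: 127632/173 ≈ 737.76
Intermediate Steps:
s(I, N) = -8*N (s(I, N) = -8*(N - 1*0) = -8*(N + 0) = -8*N)
l(p) = -168/p (l(p) = (-8*21)/p = -168/p)
G = 738 (G = -2 + (5*(-37))*(-4) = -2 - 185*(-4) = -2 + 740 = 738)
G - l(-692) = 738 - (-168)/(-692) = 738 - (-168)*(-1)/692 = 738 - 1*42/173 = 738 - 42/173 = 127632/173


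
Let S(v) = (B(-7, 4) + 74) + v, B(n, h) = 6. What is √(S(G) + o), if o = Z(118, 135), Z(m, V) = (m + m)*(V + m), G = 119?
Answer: √59907 ≈ 244.76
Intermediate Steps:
S(v) = 80 + v (S(v) = (6 + 74) + v = 80 + v)
Z(m, V) = 2*m*(V + m) (Z(m, V) = (2*m)*(V + m) = 2*m*(V + m))
o = 59708 (o = 2*118*(135 + 118) = 2*118*253 = 59708)
√(S(G) + o) = √((80 + 119) + 59708) = √(199 + 59708) = √59907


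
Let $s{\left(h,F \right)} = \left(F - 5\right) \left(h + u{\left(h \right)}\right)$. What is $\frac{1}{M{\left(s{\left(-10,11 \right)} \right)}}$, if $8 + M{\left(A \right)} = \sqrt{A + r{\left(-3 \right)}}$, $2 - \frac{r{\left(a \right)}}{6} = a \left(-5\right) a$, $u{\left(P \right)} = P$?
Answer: $\frac{4}{49} + \frac{9 \sqrt{2}}{98} \approx 0.21151$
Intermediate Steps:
$r{\left(a \right)} = 12 + 30 a^{2}$ ($r{\left(a \right)} = 12 - 6 a \left(-5\right) a = 12 - 6 - 5 a a = 12 - 6 \left(- 5 a^{2}\right) = 12 + 30 a^{2}$)
$s{\left(h,F \right)} = 2 h \left(-5 + F\right)$ ($s{\left(h,F \right)} = \left(F - 5\right) \left(h + h\right) = \left(-5 + F\right) 2 h = 2 h \left(-5 + F\right)$)
$M{\left(A \right)} = -8 + \sqrt{282 + A}$ ($M{\left(A \right)} = -8 + \sqrt{A + \left(12 + 30 \left(-3\right)^{2}\right)} = -8 + \sqrt{A + \left(12 + 30 \cdot 9\right)} = -8 + \sqrt{A + \left(12 + 270\right)} = -8 + \sqrt{A + 282} = -8 + \sqrt{282 + A}$)
$\frac{1}{M{\left(s{\left(-10,11 \right)} \right)}} = \frac{1}{-8 + \sqrt{282 + 2 \left(-10\right) \left(-5 + 11\right)}} = \frac{1}{-8 + \sqrt{282 + 2 \left(-10\right) 6}} = \frac{1}{-8 + \sqrt{282 - 120}} = \frac{1}{-8 + \sqrt{162}} = \frac{1}{-8 + 9 \sqrt{2}}$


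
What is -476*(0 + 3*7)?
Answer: -9996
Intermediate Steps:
-476*(0 + 3*7) = -476*(0 + 21) = -476*21 = -9996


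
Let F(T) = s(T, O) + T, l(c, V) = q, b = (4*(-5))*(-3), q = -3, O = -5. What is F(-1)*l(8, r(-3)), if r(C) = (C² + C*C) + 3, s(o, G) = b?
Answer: -177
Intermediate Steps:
b = 60 (b = -20*(-3) = 60)
s(o, G) = 60
r(C) = 3 + 2*C² (r(C) = (C² + C²) + 3 = 2*C² + 3 = 3 + 2*C²)
l(c, V) = -3
F(T) = 60 + T
F(-1)*l(8, r(-3)) = (60 - 1)*(-3) = 59*(-3) = -177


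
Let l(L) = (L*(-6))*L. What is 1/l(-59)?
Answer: -1/20886 ≈ -4.7879e-5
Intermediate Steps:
l(L) = -6*L² (l(L) = (-6*L)*L = -6*L²)
1/l(-59) = 1/(-6*(-59)²) = 1/(-6*3481) = 1/(-20886) = -1/20886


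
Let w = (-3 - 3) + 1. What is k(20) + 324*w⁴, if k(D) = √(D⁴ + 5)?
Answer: 202500 + √160005 ≈ 2.0290e+5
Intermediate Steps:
w = -5 (w = -6 + 1 = -5)
k(D) = √(5 + D⁴)
k(20) + 324*w⁴ = √(5 + 20⁴) + 324*(-5)⁴ = √(5 + 160000) + 324*625 = √160005 + 202500 = 202500 + √160005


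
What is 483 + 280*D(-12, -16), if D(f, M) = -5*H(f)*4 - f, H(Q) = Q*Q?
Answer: -802557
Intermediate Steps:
H(Q) = Q²
D(f, M) = -f - 20*f² (D(f, M) = -5*f²*4 - f = -20*f² - f = -f - 20*f²)
483 + 280*D(-12, -16) = 483 + 280*(-12*(-1 - 20*(-12))) = 483 + 280*(-12*(-1 + 240)) = 483 + 280*(-12*239) = 483 + 280*(-2868) = 483 - 803040 = -802557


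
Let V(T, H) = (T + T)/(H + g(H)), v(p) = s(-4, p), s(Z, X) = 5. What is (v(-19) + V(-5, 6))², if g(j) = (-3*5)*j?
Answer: 46225/1764 ≈ 26.205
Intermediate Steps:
g(j) = -15*j
v(p) = 5
V(T, H) = -T/(7*H) (V(T, H) = (T + T)/(H - 15*H) = (2*T)/((-14*H)) = (2*T)*(-1/(14*H)) = -T/(7*H))
(v(-19) + V(-5, 6))² = (5 - ⅐*(-5)/6)² = (5 - ⅐*(-5)*⅙)² = (5 + 5/42)² = (215/42)² = 46225/1764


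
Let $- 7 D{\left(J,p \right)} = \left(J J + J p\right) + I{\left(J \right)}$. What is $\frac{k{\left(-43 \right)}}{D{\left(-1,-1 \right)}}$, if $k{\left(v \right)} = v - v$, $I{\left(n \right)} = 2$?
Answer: $0$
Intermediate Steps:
$k{\left(v \right)} = 0$
$D{\left(J,p \right)} = - \frac{2}{7} - \frac{J^{2}}{7} - \frac{J p}{7}$ ($D{\left(J,p \right)} = - \frac{\left(J J + J p\right) + 2}{7} = - \frac{\left(J^{2} + J p\right) + 2}{7} = - \frac{2 + J^{2} + J p}{7} = - \frac{2}{7} - \frac{J^{2}}{7} - \frac{J p}{7}$)
$\frac{k{\left(-43 \right)}}{D{\left(-1,-1 \right)}} = \frac{0}{- \frac{2}{7} - \frac{\left(-1\right)^{2}}{7} - \left(- \frac{1}{7}\right) \left(-1\right)} = \frac{0}{- \frac{2}{7} - \frac{1}{7} - \frac{1}{7}} = \frac{0}{- \frac{4}{7}} = 0 \left(- \frac{7}{4}\right) = 0$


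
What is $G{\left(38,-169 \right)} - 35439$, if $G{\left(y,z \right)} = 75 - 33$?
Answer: $-35397$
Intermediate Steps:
$G{\left(y,z \right)} = 42$ ($G{\left(y,z \right)} = 75 - 33 = 42$)
$G{\left(38,-169 \right)} - 35439 = 42 - 35439 = -35397$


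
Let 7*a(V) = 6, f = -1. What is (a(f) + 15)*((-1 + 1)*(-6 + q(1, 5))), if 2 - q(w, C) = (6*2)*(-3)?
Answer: 0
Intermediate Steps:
a(V) = 6/7 (a(V) = (1/7)*6 = 6/7)
q(w, C) = 38 (q(w, C) = 2 - 6*2*(-3) = 2 - 12*(-3) = 2 - 1*(-36) = 2 + 36 = 38)
(a(f) + 15)*((-1 + 1)*(-6 + q(1, 5))) = (6/7 + 15)*((-1 + 1)*(-6 + 38)) = 111*(0*32)/7 = (111/7)*0 = 0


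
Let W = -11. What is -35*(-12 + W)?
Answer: 805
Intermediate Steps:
-35*(-12 + W) = -35*(-12 - 11) = -35*(-23) = 805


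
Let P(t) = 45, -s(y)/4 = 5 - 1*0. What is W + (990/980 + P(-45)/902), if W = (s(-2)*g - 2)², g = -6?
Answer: 307729903/22099 ≈ 13925.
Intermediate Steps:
s(y) = -20 (s(y) = -4*(5 - 1*0) = -4*(5 + 0) = -4*5 = -20)
W = 13924 (W = (-20*(-6) - 2)² = (120 - 2)² = 118² = 13924)
W + (990/980 + P(-45)/902) = 13924 + (990/980 + 45/902) = 13924 + (990*(1/980) + 45*(1/902)) = 13924 + (99/98 + 45/902) = 13924 + 23427/22099 = 307729903/22099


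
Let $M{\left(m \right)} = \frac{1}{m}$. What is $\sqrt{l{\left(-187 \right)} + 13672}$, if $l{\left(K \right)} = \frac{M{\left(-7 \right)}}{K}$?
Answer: $\frac{\sqrt{23426713541}}{1309} \approx 116.93$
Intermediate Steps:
$l{\left(K \right)} = - \frac{1}{7 K}$ ($l{\left(K \right)} = \frac{1}{\left(-7\right) K} = - \frac{1}{7 K}$)
$\sqrt{l{\left(-187 \right)} + 13672} = \sqrt{- \frac{1}{7 \left(-187\right)} + 13672} = \sqrt{\left(- \frac{1}{7}\right) \left(- \frac{1}{187}\right) + 13672} = \sqrt{\frac{1}{1309} + 13672} = \sqrt{\frac{17896649}{1309}} = \frac{\sqrt{23426713541}}{1309}$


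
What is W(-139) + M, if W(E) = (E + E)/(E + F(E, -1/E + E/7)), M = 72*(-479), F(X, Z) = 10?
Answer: -4448674/129 ≈ -34486.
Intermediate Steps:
M = -34488
W(E) = 2*E/(10 + E) (W(E) = (E + E)/(E + 10) = (2*E)/(10 + E) = 2*E/(10 + E))
W(-139) + M = 2*(-139)/(10 - 139) - 34488 = 2*(-139)/(-129) - 34488 = 2*(-139)*(-1/129) - 34488 = 278/129 - 34488 = -4448674/129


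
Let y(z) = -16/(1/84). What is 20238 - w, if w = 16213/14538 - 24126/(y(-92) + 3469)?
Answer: 625533884663/30893250 ≈ 20248.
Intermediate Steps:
y(z) = -1344 (y(z) = -16/1/84 = -16*84 = -1344)
w = -316291163/30893250 (w = 16213/14538 - 24126/(-1344 + 3469) = 16213*(1/14538) - 24126/2125 = 16213/14538 - 24126*1/2125 = 16213/14538 - 24126/2125 = -316291163/30893250 ≈ -10.238)
20238 - w = 20238 - 1*(-316291163/30893250) = 20238 + 316291163/30893250 = 625533884663/30893250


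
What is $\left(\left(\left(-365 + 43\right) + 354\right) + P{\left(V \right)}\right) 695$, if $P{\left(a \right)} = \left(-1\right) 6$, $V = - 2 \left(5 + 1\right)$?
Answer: $18070$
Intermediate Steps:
$V = -12$ ($V = \left(-2\right) 6 = -12$)
$P{\left(a \right)} = -6$
$\left(\left(\left(-365 + 43\right) + 354\right) + P{\left(V \right)}\right) 695 = \left(\left(\left(-365 + 43\right) + 354\right) - 6\right) 695 = \left(\left(-322 + 354\right) - 6\right) 695 = \left(32 - 6\right) 695 = 26 \cdot 695 = 18070$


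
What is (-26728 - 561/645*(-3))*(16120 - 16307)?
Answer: 1074494333/215 ≈ 4.9976e+6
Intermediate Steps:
(-26728 - 561/645*(-3))*(16120 - 16307) = (-26728 - 561*1/645*(-3))*(-187) = (-26728 - 187/215*(-3))*(-187) = (-26728 + 561/215)*(-187) = -5745959/215*(-187) = 1074494333/215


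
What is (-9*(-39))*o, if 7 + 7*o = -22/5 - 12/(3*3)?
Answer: -22347/35 ≈ -638.49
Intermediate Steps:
o = -191/105 (o = -1 + (-22/5 - 12/(3*3))/7 = -1 + (-22*⅕ - 12/9)/7 = -1 + (-22/5 - 12*⅑)/7 = -1 + (-22/5 - 4/3)/7 = -1 + (⅐)*(-86/15) = -1 - 86/105 = -191/105 ≈ -1.8190)
(-9*(-39))*o = -9*(-39)*(-191/105) = 351*(-191/105) = -22347/35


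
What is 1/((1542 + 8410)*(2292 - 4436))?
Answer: -1/21337088 ≈ -4.6867e-8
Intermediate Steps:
1/((1542 + 8410)*(2292 - 4436)) = 1/(9952*(-2144)) = (1/9952)*(-1/2144) = -1/21337088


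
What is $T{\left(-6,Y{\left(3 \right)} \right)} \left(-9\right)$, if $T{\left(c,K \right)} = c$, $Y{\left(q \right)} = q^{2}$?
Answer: $54$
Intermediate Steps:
$T{\left(-6,Y{\left(3 \right)} \right)} \left(-9\right) = \left(-6\right) \left(-9\right) = 54$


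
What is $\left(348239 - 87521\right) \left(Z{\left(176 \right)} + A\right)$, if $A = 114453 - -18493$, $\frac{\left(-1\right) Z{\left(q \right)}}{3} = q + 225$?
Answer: $34347771474$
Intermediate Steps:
$Z{\left(q \right)} = -675 - 3 q$ ($Z{\left(q \right)} = - 3 \left(q + 225\right) = - 3 \left(225 + q\right) = -675 - 3 q$)
$A = 132946$ ($A = 114453 + 18493 = 132946$)
$\left(348239 - 87521\right) \left(Z{\left(176 \right)} + A\right) = \left(348239 - 87521\right) \left(\left(-675 - 528\right) + 132946\right) = 260718 \left(\left(-675 - 528\right) + 132946\right) = 260718 \left(-1203 + 132946\right) = 260718 \cdot 131743 = 34347771474$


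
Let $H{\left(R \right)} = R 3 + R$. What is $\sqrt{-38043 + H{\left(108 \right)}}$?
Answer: $3 i \sqrt{4179} \approx 193.94 i$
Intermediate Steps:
$H{\left(R \right)} = 4 R$ ($H{\left(R \right)} = 3 R + R = 4 R$)
$\sqrt{-38043 + H{\left(108 \right)}} = \sqrt{-38043 + 4 \cdot 108} = \sqrt{-38043 + 432} = \sqrt{-37611} = 3 i \sqrt{4179}$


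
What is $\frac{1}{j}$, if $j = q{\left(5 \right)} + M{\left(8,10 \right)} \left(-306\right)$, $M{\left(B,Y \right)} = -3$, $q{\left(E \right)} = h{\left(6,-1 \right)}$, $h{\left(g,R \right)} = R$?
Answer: $\frac{1}{917} \approx 0.0010905$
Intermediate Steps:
$q{\left(E \right)} = -1$
$j = 917$ ($j = -1 - -918 = -1 + 918 = 917$)
$\frac{1}{j} = \frac{1}{917}$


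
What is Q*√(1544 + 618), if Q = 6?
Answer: 6*√2162 ≈ 278.98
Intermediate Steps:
Q*√(1544 + 618) = 6*√(1544 + 618) = 6*√2162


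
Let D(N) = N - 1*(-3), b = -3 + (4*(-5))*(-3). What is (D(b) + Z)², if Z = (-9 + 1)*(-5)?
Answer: 10000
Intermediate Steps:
b = 57 (b = -3 - 20*(-3) = -3 + 60 = 57)
D(N) = 3 + N (D(N) = N + 3 = 3 + N)
Z = 40 (Z = -8*(-5) = 40)
(D(b) + Z)² = ((3 + 57) + 40)² = (60 + 40)² = 100² = 10000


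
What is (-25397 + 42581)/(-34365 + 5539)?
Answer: -8592/14413 ≈ -0.59613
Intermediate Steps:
(-25397 + 42581)/(-34365 + 5539) = 17184/(-28826) = 17184*(-1/28826) = -8592/14413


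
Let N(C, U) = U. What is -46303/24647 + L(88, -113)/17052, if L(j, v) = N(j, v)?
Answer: -16170283/8577156 ≈ -1.8853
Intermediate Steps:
L(j, v) = v
-46303/24647 + L(88, -113)/17052 = -46303/24647 - 113/17052 = -16170283/8577156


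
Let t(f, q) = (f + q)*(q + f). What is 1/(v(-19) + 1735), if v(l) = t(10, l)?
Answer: 1/1816 ≈ 0.00055066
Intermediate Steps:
t(f, q) = (f + q)² (t(f, q) = (f + q)*(f + q) = (f + q)²)
v(l) = (10 + l)²
1/(v(-19) + 1735) = 1/((10 - 19)² + 1735) = 1/((-9)² + 1735) = 1/(81 + 1735) = 1/1816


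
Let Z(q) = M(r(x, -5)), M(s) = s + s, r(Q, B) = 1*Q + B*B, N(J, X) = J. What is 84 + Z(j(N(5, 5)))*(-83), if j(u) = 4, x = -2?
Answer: -3734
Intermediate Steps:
r(Q, B) = Q + B²
M(s) = 2*s
Z(q) = 46 (Z(q) = 2*(-2 + (-5)²) = 2*(-2 + 25) = 2*23 = 46)
84 + Z(j(N(5, 5)))*(-83) = 84 + 46*(-83) = 84 - 3818 = -3734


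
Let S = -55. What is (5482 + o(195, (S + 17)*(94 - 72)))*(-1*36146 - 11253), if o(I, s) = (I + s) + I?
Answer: -238701364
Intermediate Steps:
o(I, s) = s + 2*I
(5482 + o(195, (S + 17)*(94 - 72)))*(-1*36146 - 11253) = (5482 + ((-55 + 17)*(94 - 72) + 2*195))*(-1*36146 - 11253) = (5482 + (-38*22 + 390))*(-36146 - 11253) = (5482 + (-836 + 390))*(-47399) = (5482 - 446)*(-47399) = 5036*(-47399) = -238701364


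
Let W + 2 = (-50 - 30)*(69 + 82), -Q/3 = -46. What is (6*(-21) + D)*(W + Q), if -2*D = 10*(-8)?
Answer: 1027184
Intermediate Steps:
Q = 138 (Q = -3*(-46) = 138)
W = -12082 (W = -2 + (-50 - 30)*(69 + 82) = -2 - 80*151 = -2 - 12080 = -12082)
D = 40 (D = -5*(-8) = -½*(-80) = 40)
(6*(-21) + D)*(W + Q) = (6*(-21) + 40)*(-12082 + 138) = (-126 + 40)*(-11944) = -86*(-11944) = 1027184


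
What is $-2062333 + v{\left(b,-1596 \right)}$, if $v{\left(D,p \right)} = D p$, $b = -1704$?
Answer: $657251$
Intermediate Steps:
$-2062333 + v{\left(b,-1596 \right)} = -2062333 - -2719584 = -2062333 + 2719584 = 657251$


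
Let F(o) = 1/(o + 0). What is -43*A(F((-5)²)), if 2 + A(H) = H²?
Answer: 53707/625 ≈ 85.931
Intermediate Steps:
F(o) = 1/o
A(H) = -2 + H²
-43*A(F((-5)²)) = -43*(-2 + (1/((-5)²))²) = -43*(-2 + (1/25)²) = -43*(-2 + 1/625) = -43*(-1249/625) = 53707/625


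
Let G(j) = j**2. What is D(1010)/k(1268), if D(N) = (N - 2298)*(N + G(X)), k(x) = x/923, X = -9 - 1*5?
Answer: -358430436/317 ≈ -1.1307e+6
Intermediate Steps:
X = -14 (X = -9 - 5 = -14)
k(x) = x/923 (k(x) = x*(1/923) = x/923)
D(N) = (-2298 + N)*(196 + N) (D(N) = (N - 2298)*(N + (-14)**2) = (-2298 + N)*(N + 196) = (-2298 + N)*(196 + N))
D(1010)/k(1268) = (-450408 + 1010**2 - 2102*1010)/(((1/923)*1268)) = (-450408 + 1020100 - 2123020)/(1268/923) = -1553328*923/1268 = -358430436/317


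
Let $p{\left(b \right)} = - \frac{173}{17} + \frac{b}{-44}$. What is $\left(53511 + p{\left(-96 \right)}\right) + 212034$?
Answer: $\frac{49655420}{187} \approx 2.6554 \cdot 10^{5}$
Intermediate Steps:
$p{\left(b \right)} = - \frac{173}{17} - \frac{b}{44}$ ($p{\left(b \right)} = \left(-173\right) \frac{1}{17} + b \left(- \frac{1}{44}\right) = - \frac{173}{17} - \frac{b}{44}$)
$\left(53511 + p{\left(-96 \right)}\right) + 212034 = \left(53511 - \frac{1495}{187}\right) + 212034 = \frac{10005062}{187} + 212034 = \frac{49655420}{187}$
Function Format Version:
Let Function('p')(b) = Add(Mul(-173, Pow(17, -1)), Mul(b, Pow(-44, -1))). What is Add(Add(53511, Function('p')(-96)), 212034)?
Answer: Rational(49655420, 187) ≈ 2.6554e+5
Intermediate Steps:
Function('p')(b) = Add(Rational(-173, 17), Mul(Rational(-1, 44), b)) (Function('p')(b) = Add(Mul(-173, Rational(1, 17)), Mul(b, Rational(-1, 44))) = Add(Rational(-173, 17), Mul(Rational(-1, 44), b)))
Add(Add(53511, Function('p')(-96)), 212034) = Add(Add(53511, Add(Rational(-173, 17), Mul(Rational(-1, 44), -96))), 212034) = Add(Add(53511, Add(Rational(-173, 17), Rational(24, 11))), 212034) = Add(Add(53511, Rational(-1495, 187)), 212034) = Add(Rational(10005062, 187), 212034) = Rational(49655420, 187)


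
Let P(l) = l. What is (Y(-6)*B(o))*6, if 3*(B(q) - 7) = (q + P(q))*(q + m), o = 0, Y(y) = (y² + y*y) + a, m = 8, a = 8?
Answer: 3360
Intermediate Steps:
Y(y) = 8 + 2*y² (Y(y) = (y² + y*y) + 8 = (y² + y²) + 8 = 2*y² + 8 = 8 + 2*y²)
B(q) = 7 + 2*q*(8 + q)/3 (B(q) = 7 + ((q + q)*(q + 8))/3 = 7 + ((2*q)*(8 + q))/3 = 7 + (2*q*(8 + q))/3 = 7 + 2*q*(8 + q)/3)
(Y(-6)*B(o))*6 = ((8 + 2*(-6)²)*(7 + (⅔)*0² + (16/3)*0))*6 = ((8 + 2*36)*(7 + (⅔)*0 + 0))*6 = ((8 + 72)*(7 + 0 + 0))*6 = (80*7)*6 = 560*6 = 3360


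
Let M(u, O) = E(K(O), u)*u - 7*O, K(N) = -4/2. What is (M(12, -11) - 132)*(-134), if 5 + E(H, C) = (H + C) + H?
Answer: 2546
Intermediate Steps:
K(N) = -2 (K(N) = -4*½ = -2)
E(H, C) = -5 + C + 2*H (E(H, C) = -5 + ((H + C) + H) = -5 + ((C + H) + H) = -5 + (C + 2*H) = -5 + C + 2*H)
M(u, O) = -7*O + u*(-9 + u) (M(u, O) = (-5 + u + 2*(-2))*u - 7*O = (-5 + u - 4)*u - 7*O = (-9 + u)*u - 7*O = u*(-9 + u) - 7*O = -7*O + u*(-9 + u))
(M(12, -11) - 132)*(-134) = ((-7*(-11) + 12*(-9 + 12)) - 132)*(-134) = ((77 + 12*3) - 132)*(-134) = ((77 + 36) - 132)*(-134) = (113 - 132)*(-134) = -19*(-134) = 2546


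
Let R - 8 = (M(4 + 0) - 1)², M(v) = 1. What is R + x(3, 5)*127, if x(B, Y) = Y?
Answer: 643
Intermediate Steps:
R = 8 (R = 8 + (1 - 1)² = 8 + 0² = 8 + 0 = 8)
R + x(3, 5)*127 = 8 + 5*127 = 8 + 635 = 643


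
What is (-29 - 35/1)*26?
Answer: -1664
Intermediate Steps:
(-29 - 35/1)*26 = (-29 - 35*1)*26 = (-29 - 35)*26 = -64*26 = -1664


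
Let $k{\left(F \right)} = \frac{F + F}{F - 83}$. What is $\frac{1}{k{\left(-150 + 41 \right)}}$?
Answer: $\frac{96}{109} \approx 0.88073$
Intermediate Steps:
$k{\left(F \right)} = \frac{2 F}{-83 + F}$
$\frac{1}{k{\left(-150 + 41 \right)}} = \frac{1}{2 \left(-150 + 41\right) \frac{1}{-83 + \left(-150 + 41\right)}} = \frac{1}{2 \left(-109\right) \frac{1}{-83 - 109}} = \frac{1}{2 \left(-109\right) \frac{1}{-192}} = \frac{1}{2 \left(-109\right) \left(- \frac{1}{192}\right)} = \frac{1}{\frac{109}{96}} = \frac{96}{109}$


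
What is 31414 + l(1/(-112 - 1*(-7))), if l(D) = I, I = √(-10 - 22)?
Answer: 31414 + 4*I*√2 ≈ 31414.0 + 5.6569*I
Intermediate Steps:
I = 4*I*√2 (I = √(-32) = 4*I*√2 ≈ 5.6569*I)
l(D) = 4*I*√2
31414 + l(1/(-112 - 1*(-7))) = 31414 + 4*I*√2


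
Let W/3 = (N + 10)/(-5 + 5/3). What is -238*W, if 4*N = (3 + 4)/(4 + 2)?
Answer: 88179/40 ≈ 2204.5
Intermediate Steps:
N = 7/24 (N = ((3 + 4)/(4 + 2))/4 = (7/6)/4 = (7*(⅙))/4 = (¼)*(7/6) = 7/24 ≈ 0.29167)
W = -741/80 (W = 3*((7/24 + 10)/(-5 + 5/3)) = 3*(247/(24*(-5 + 5*(⅓)))) = 3*(247/(24*(-5 + 5/3))) = 3*(247/(24*(-10/3))) = 3*((247/24)*(-3/10)) = 3*(-247/80) = -741/80 ≈ -9.2625)
-238*W = -238*(-741/80) = 88179/40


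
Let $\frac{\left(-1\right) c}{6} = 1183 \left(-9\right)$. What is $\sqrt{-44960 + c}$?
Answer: $\sqrt{18922} \approx 137.56$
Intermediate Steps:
$c = 63882$ ($c = - 6 \cdot 1183 \left(-9\right) = \left(-6\right) \left(-10647\right) = 63882$)
$\sqrt{-44960 + c} = \sqrt{-44960 + 63882} = \sqrt{18922}$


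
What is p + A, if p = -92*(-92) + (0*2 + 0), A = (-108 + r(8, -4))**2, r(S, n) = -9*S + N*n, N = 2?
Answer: 43808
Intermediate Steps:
r(S, n) = -9*S + 2*n
A = 35344 (A = (-108 + (-9*8 + 2*(-4)))**2 = (-108 + (-72 - 8))**2 = (-108 - 80)**2 = (-188)**2 = 35344)
p = 8464 (p = 8464 + (0 + 0) = 8464 + 0 = 8464)
p + A = 8464 + 35344 = 43808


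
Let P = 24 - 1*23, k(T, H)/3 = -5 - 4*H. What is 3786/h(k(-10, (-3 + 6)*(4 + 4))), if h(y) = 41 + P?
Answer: 631/7 ≈ 90.143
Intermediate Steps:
k(T, H) = -15 - 12*H (k(T, H) = 3*(-5 - 4*H) = -15 - 12*H)
P = 1 (P = 24 - 23 = 1)
h(y) = 42 (h(y) = 41 + 1 = 42)
3786/h(k(-10, (-3 + 6)*(4 + 4))) = 3786/42 = 3786*(1/42) = 631/7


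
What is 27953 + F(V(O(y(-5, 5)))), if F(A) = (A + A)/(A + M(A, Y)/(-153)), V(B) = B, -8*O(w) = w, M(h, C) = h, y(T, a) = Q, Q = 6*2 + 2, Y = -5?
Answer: 2124581/76 ≈ 27955.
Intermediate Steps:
Q = 14 (Q = 12 + 2 = 14)
y(T, a) = 14
O(w) = -w/8
F(A) = 153/76 (F(A) = (A + A)/(A + A/(-153)) = (2*A)/(A + A*(-1/153)) = (2*A)/(A - A/153) = (2*A)/((152*A/153)) = (2*A)*(153/(152*A)) = 153/76)
27953 + F(V(O(y(-5, 5)))) = 27953 + 153/76 = 2124581/76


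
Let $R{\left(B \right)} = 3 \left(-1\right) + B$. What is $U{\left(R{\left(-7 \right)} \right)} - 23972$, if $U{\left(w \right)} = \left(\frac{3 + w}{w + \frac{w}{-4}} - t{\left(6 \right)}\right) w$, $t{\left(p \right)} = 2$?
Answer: $- \frac{71884}{3} \approx -23961.0$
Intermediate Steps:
$R{\left(B \right)} = -3 + B$
$U{\left(w \right)} = w \left(-2 + \frac{4 \left(3 + w\right)}{3 w}\right)$ ($U{\left(w \right)} = \left(\frac{3 + w}{w + \frac{w}{-4}} - 2\right) w = \left(\frac{3 + w}{w + w \left(- \frac{1}{4}\right)} - 2\right) w = \left(\frac{3 + w}{w - \frac{w}{4}} - 2\right) w = \left(\frac{3 + w}{\frac{3}{4} w} - 2\right) w = \left(\left(3 + w\right) \frac{4}{3 w} - 2\right) w = \left(\frac{4 \left(3 + w\right)}{3 w} - 2\right) w = \left(-2 + \frac{4 \left(3 + w\right)}{3 w}\right) w = w \left(-2 + \frac{4 \left(3 + w\right)}{3 w}\right)$)
$U{\left(R{\left(-7 \right)} \right)} - 23972 = \left(4 - \frac{2 \left(-3 - 7\right)}{3}\right) - 23972 = \left(4 - - \frac{20}{3}\right) - 23972 = \left(4 + \frac{20}{3}\right) - 23972 = \frac{32}{3} - 23972 = - \frac{71884}{3}$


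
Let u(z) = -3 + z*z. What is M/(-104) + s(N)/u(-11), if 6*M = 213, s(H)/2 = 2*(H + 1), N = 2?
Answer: -2941/12272 ≈ -0.23965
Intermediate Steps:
u(z) = -3 + z²
s(H) = 4 + 4*H (s(H) = 2*(2*(H + 1)) = 2*(2*(1 + H)) = 2*(2 + 2*H) = 4 + 4*H)
M = 71/2 (M = (⅙)*213 = 71/2 ≈ 35.500)
M/(-104) + s(N)/u(-11) = (71/2)/(-104) + (4 + 4*2)/(-3 + (-11)²) = (71/2)*(-1/104) + (4 + 8)/(-3 + 121) = -71/208 + 12/118 = -71/208 + 12*(1/118) = -71/208 + 6/59 = -2941/12272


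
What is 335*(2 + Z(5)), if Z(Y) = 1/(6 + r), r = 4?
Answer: 1407/2 ≈ 703.50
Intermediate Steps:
Z(Y) = ⅒ (Z(Y) = 1/(6 + 4) = 1/10 = ⅒)
335*(2 + Z(5)) = 335*(2 + ⅒) = 335*(21/10) = 1407/2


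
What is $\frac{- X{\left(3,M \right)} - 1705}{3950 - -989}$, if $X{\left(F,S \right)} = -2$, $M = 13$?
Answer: $- \frac{1703}{4939} \approx -0.34481$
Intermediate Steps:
$\frac{- X{\left(3,M \right)} - 1705}{3950 - -989} = \frac{\left(-1\right) \left(-2\right) - 1705}{3950 - -989} = \frac{2 - 1705}{3950 + 989} = - \frac{1703}{4939}$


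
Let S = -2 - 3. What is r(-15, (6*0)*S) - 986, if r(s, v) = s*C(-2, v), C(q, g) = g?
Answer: -986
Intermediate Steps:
S = -5
r(s, v) = s*v
r(-15, (6*0)*S) - 986 = -15*6*0*(-5) - 986 = -0*(-5) - 986 = -15*0 - 986 = 0 - 986 = -986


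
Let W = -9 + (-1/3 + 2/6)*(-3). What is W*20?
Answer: -180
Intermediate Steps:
W = -9 (W = -9 + (-1*⅓ + 2*(⅙))*(-3) = -9 + (-⅓ + ⅓)*(-3) = -9 + 0*(-3) = -9 + 0 = -9)
W*20 = -9*20 = -180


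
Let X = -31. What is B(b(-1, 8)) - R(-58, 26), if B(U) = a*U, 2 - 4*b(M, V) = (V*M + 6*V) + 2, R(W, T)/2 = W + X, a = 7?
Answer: 108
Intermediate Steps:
R(W, T) = -62 + 2*W (R(W, T) = 2*(W - 31) = 2*(-31 + W) = -62 + 2*W)
b(M, V) = -3*V/2 - M*V/4 (b(M, V) = ½ - ((V*M + 6*V) + 2)/4 = ½ - ((M*V + 6*V) + 2)/4 = ½ - ((6*V + M*V) + 2)/4 = ½ - (2 + 6*V + M*V)/4 = ½ + (-½ - 3*V/2 - M*V/4) = -3*V/2 - M*V/4)
B(U) = 7*U
B(b(-1, 8)) - R(-58, 26) = 7*(-¼*8*(6 - 1)) - (-62 + 2*(-58)) = 7*(-¼*8*5) - (-62 - 116) = 7*(-10) - 1*(-178) = -70 + 178 = 108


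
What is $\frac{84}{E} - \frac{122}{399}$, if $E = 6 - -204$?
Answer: $\frac{188}{1995} \approx 0.094236$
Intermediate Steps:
$E = 210$ ($E = 6 + 204 = 210$)
$\frac{84}{E} - \frac{122}{399} = \frac{84}{210} - \frac{122}{399} = 84 \cdot \frac{1}{210} - \frac{122}{399} = \frac{2}{5} - \frac{122}{399} = \frac{188}{1995}$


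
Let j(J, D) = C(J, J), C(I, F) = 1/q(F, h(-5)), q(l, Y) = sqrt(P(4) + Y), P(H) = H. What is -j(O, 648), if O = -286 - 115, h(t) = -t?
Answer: -1/3 ≈ -0.33333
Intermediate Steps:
q(l, Y) = sqrt(4 + Y)
O = -401
C(I, F) = 1/3 (C(I, F) = 1/(sqrt(4 - 1*(-5))) = 1/(sqrt(4 + 5)) = 1/(sqrt(9)) = 1/3)
j(J, D) = 1/3
-j(O, 648) = -1*1/3 = -1/3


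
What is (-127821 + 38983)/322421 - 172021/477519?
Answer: -97885015763/153962153499 ≈ -0.63577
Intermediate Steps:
(-127821 + 38983)/322421 - 172021/477519 = -88838*1/322421 - 172021*1/477519 = -88838/322421 - 172021/477519 = -97885015763/153962153499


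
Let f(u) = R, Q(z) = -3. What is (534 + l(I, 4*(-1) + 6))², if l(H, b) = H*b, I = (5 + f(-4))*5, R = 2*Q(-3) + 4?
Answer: 318096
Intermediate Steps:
R = -2 (R = 2*(-3) + 4 = -6 + 4 = -2)
f(u) = -2
I = 15 (I = (5 - 2)*5 = 3*5 = 15)
(534 + l(I, 4*(-1) + 6))² = (534 + 15*(4*(-1) + 6))² = (534 + 15*(-4 + 6))² = (534 + 15*2)² = (534 + 30)² = 564² = 318096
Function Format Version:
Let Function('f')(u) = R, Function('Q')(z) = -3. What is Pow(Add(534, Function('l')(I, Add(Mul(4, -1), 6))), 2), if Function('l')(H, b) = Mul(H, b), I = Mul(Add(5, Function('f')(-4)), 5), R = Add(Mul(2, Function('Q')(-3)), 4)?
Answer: 318096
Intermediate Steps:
R = -2 (R = Add(Mul(2, -3), 4) = Add(-6, 4) = -2)
Function('f')(u) = -2
I = 15 (I = Mul(Add(5, -2), 5) = Mul(3, 5) = 15)
Pow(Add(534, Function('l')(I, Add(Mul(4, -1), 6))), 2) = Pow(Add(534, Mul(15, Add(Mul(4, -1), 6))), 2) = Pow(Add(534, Mul(15, Add(-4, 6))), 2) = Pow(Add(534, Mul(15, 2)), 2) = Pow(Add(534, 30), 2) = Pow(564, 2) = 318096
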